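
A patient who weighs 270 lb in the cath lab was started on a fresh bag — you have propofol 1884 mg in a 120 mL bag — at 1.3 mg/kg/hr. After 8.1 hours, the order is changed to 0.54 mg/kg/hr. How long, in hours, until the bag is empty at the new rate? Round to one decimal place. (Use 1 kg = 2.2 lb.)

8.9 hours

Initial rate:
Weight = 270 lb ÷ 2.2 lb/kg = 122.7273 kg
Dose = 1.3 mg/kg/hr × 122.7273 kg = 159.5455 mg/hr
Concentration = 1884 mg ÷ 120 mL = 15.7 mg/mL
Rate = 159.5455 mg/hr ÷ 15.7 mg/mL = 10.16213 mL/hr
Volume infused so far = 10.16213 mL/hr × 8.1 hr = 82.31326 mL
Volume remaining = 120 − 82.31326 = 37.68674 mL
New rate:
Dose = 0.54 mg/kg/hr × 122.7273 kg = 66.27273 mg/hr
Rate = 66.27273 mg/hr ÷ 15.7 mg/mL = 4.221193 mL/hr
Time remaining = 37.68674 mL ÷ 4.221193 mL/hr = 8.927984 hr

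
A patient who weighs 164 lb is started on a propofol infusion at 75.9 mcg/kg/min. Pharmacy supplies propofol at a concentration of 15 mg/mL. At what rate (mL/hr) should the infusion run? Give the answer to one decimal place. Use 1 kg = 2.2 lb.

Weight = 164 lb ÷ 2.2 lb/kg = 74.54545 kg
Dose = 75.9 mcg/kg/min × 74.54545 kg = 5658 mcg/min
5658 mcg/min × 60 min/hr = 339480 mcg/hr
Concentration = 15 mg/mL = 15000 mcg/mL
Rate = 339480 mcg/hr ÷ 15000 mcg/mL = 22.632 mL/hr

22.6 mL/hr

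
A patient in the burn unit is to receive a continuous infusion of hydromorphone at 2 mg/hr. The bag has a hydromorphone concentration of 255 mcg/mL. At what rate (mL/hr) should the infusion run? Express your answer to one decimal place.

Concentration = 255 mcg/mL = 0.255 mg/mL
Rate = 2 mg/hr ÷ 0.255 mg/mL = 7.843137 mL/hr

7.8 mL/hr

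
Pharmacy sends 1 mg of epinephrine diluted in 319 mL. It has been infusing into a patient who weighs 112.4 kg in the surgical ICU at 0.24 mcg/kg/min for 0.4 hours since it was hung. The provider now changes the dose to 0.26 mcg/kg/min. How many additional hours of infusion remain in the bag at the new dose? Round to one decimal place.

Initial rate:
Dose = 0.24 mcg/kg/min × 112.4 kg = 26.976 mcg/min
26.976 mcg/min × 60 min/hr = 1618.56 mcg/hr
Concentration = 1 mg ÷ 319 mL = 0.003134796 mg/mL = 3.134796 mcg/mL
Rate = 1618.56 mcg/hr ÷ 3.134796 mcg/mL = 516.3206 mL/hr
Volume infused so far = 516.3206 mL/hr × 0.4 hr = 206.5283 mL
Volume remaining = 319 − 206.5283 = 112.4717 mL
New rate:
Dose = 0.26 mcg/kg/min × 112.4 kg = 29.224 mcg/min
29.224 mcg/min × 60 min/hr = 1753.44 mcg/hr
Rate = 1753.44 mcg/hr ÷ 3.134796 mcg/mL = 559.3474 mL/hr
Time remaining = 112.4717 mL ÷ 559.3474 mL/hr = 0.2010767 hr

0.2 hours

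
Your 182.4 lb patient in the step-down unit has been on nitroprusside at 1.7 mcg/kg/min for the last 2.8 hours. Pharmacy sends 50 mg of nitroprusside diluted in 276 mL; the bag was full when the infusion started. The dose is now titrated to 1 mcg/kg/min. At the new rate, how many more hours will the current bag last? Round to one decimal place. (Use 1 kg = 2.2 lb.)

5.3 hours

Initial rate:
Weight = 182.4 lb ÷ 2.2 lb/kg = 82.90909 kg
Dose = 1.7 mcg/kg/min × 82.90909 kg = 140.9455 mcg/min
140.9455 mcg/min × 60 min/hr = 8456.727 mcg/hr
Concentration = 50 mg ÷ 276 mL = 0.1811594 mg/mL = 181.1594 mcg/mL
Rate = 8456.727 mcg/hr ÷ 181.1594 mcg/mL = 46.68113 mL/hr
Volume infused so far = 46.68113 mL/hr × 2.8 hr = 130.7072 mL
Volume remaining = 276 − 130.7072 = 145.2928 mL
New rate:
Dose = 1 mcg/kg/min × 82.90909 kg = 82.90909 mcg/min
82.90909 mcg/min × 60 min/hr = 4974.545 mcg/hr
Rate = 4974.545 mcg/hr ÷ 181.1594 mcg/mL = 27.45949 mL/hr
Time remaining = 145.2928 mL ÷ 27.45949 mL/hr = 5.29117 hr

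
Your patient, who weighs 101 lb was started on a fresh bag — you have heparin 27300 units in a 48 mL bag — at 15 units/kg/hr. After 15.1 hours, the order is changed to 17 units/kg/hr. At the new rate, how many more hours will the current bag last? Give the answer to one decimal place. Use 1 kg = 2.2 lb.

21.7 hours

Initial rate:
Weight = 101 lb ÷ 2.2 lb/kg = 45.90909 kg
Dose = 15 units/kg/hr × 45.90909 kg = 688.6364 units/hr
Concentration = 27300 units ÷ 48 mL = 568.75 units/mL
Rate = 688.6364 units/hr ÷ 568.75 units/mL = 1.210789 mL/hr
Volume infused so far = 1.210789 mL/hr × 15.1 hr = 18.28292 mL
Volume remaining = 48 − 18.28292 = 29.71708 mL
New rate:
Dose = 17 units/kg/hr × 45.90909 kg = 780.4545 units/hr
Rate = 780.4545 units/hr ÷ 568.75 units/mL = 1.372228 mL/hr
Time remaining = 29.71708 mL ÷ 1.372228 mL/hr = 21.65609 hr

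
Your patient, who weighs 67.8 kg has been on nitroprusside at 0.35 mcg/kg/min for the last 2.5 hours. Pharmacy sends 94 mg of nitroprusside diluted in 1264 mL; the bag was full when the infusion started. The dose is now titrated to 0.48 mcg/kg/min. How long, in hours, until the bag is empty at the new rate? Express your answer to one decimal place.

Initial rate:
Dose = 0.35 mcg/kg/min × 67.8 kg = 23.73 mcg/min
23.73 mcg/min × 60 min/hr = 1423.8 mcg/hr
Concentration = 94 mg ÷ 1264 mL = 0.07436709 mg/mL = 74.36709 mcg/mL
Rate = 1423.8 mcg/hr ÷ 74.36709 mcg/mL = 19.14557 mL/hr
Volume infused so far = 19.14557 mL/hr × 2.5 hr = 47.86391 mL
Volume remaining = 1264 − 47.86391 = 1216.136 mL
New rate:
Dose = 0.48 mcg/kg/min × 67.8 kg = 32.544 mcg/min
32.544 mcg/min × 60 min/hr = 1952.64 mcg/hr
Rate = 1952.64 mcg/hr ÷ 74.36709 mcg/mL = 26.25678 mL/hr
Time remaining = 1216.136 mL ÷ 26.25678 mL/hr = 46.31704 hr

46.3 hours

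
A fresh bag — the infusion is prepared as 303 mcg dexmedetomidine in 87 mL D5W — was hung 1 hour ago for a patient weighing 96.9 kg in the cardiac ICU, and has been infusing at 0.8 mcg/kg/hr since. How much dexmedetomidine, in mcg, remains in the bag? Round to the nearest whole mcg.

Dose = 0.8 mcg/kg/hr × 96.9 kg = 77.52 mcg/hr
Concentration = 303 mcg ÷ 87 mL = 3.482759 mcg/mL
Rate = 77.52 mcg/hr ÷ 3.482759 mcg/mL = 22.25822 mL/hr
Volume infused = 22.25822 mL/hr × 1 hr = 22.25822 mL
Volume remaining = 87 − 22.25822 = 64.74178 mL
Drug remaining = 64.74178 mL × 3.482759 mcg/mL = 225.48 mcg

225 mcg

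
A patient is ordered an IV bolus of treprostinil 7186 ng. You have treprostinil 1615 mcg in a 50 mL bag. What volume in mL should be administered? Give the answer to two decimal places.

0.22 mL

Concentration = 1615 mcg ÷ 50 mL = 32.3 mcg/mL = 32300 ng/mL
Volume = 7186 ng ÷ 32300 ng/mL = 0.2224768 mL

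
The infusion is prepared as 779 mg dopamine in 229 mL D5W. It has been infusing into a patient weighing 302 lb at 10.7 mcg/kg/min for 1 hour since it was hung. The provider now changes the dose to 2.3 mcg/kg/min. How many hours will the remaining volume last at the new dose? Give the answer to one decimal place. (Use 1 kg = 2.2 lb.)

Initial rate:
Weight = 302 lb ÷ 2.2 lb/kg = 137.2727 kg
Dose = 10.7 mcg/kg/min × 137.2727 kg = 1468.818 mcg/min
1468.818 mcg/min × 60 min/hr = 88129.09 mcg/hr
Concentration = 779 mg ÷ 229 mL = 3.401747 mg/mL = 3401.747 mcg/mL
Rate = 88129.09 mcg/hr ÷ 3401.747 mcg/mL = 25.90701 mL/hr
Volume infused so far = 25.90701 mL/hr × 1 hr = 25.90701 mL
Volume remaining = 229 − 25.90701 = 203.093 mL
New rate:
Dose = 2.3 mcg/kg/min × 137.2727 kg = 315.7273 mcg/min
315.7273 mcg/min × 60 min/hr = 18943.64 mcg/hr
Rate = 18943.64 mcg/hr ÷ 3401.747 mcg/mL = 5.568797 mL/hr
Time remaining = 203.093 mL ÷ 5.568797 mL/hr = 36.46981 hr

36.5 hours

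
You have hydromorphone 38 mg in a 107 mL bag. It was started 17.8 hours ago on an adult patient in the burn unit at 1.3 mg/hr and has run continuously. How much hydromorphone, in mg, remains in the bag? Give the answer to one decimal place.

14.9 mg

Concentration = 38 mg ÷ 107 mL = 0.3551402 mg/mL
Rate = 1.3 mg/hr ÷ 0.3551402 mg/mL = 3.660526 mL/hr
Volume infused = 3.660526 mL/hr × 17.8 hr = 65.15737 mL
Volume remaining = 107 − 65.15737 = 41.84263 mL
Drug remaining = 41.84263 mL × 0.3551402 mg/mL = 14.86 mg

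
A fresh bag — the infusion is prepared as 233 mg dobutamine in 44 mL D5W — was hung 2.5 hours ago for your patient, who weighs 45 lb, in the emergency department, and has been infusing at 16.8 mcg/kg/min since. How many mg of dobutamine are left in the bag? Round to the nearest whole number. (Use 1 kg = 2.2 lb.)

181 mg

Weight = 45 lb ÷ 2.2 lb/kg = 20.45455 kg
Dose = 16.8 mcg/kg/min × 20.45455 kg = 343.6364 mcg/min
343.6364 mcg/min × 60 min/hr = 20618.18 mcg/hr
Concentration = 233 mg ÷ 44 mL = 5.295455 mg/mL = 5295.455 mcg/mL
Rate = 20618.18 mcg/hr ÷ 5295.455 mcg/mL = 3.893562 mL/hr
Volume infused = 3.893562 mL/hr × 2.5 hr = 9.733906 mL
Volume remaining = 44 − 9.733906 = 34.26609 mL
Drug remaining = 34.26609 mL × 5295.455 mcg/mL = 181454.5 mcg = 181.4545 mg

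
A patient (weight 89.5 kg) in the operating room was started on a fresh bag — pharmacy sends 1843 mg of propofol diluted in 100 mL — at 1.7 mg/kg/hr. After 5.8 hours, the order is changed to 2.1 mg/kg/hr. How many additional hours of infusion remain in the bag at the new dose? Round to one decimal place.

5.1 hours

Initial rate:
Dose = 1.7 mg/kg/hr × 89.5 kg = 152.15 mg/hr
Concentration = 1843 mg ÷ 100 mL = 18.43 mg/mL
Rate = 152.15 mg/hr ÷ 18.43 mg/mL = 8.255562 mL/hr
Volume infused so far = 8.255562 mL/hr × 5.8 hr = 47.88226 mL
Volume remaining = 100 − 47.88226 = 52.11774 mL
New rate:
Dose = 2.1 mg/kg/hr × 89.5 kg = 187.95 mg/hr
Rate = 187.95 mg/hr ÷ 18.43 mg/mL = 10.19805 mL/hr
Time remaining = 52.11774 mL ÷ 10.19805 mL/hr = 5.110561 hr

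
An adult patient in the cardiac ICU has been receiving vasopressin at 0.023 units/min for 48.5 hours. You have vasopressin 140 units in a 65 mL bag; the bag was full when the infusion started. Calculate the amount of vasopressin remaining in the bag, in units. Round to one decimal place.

73.1 units

0.023 units/min × 60 min/hr = 1.38 units/hr
Concentration = 140 units ÷ 65 mL = 2.153846 units/mL
Rate = 1.38 units/hr ÷ 2.153846 units/mL = 0.6407143 mL/hr
Volume infused = 0.6407143 mL/hr × 48.5 hr = 31.07464 mL
Volume remaining = 65 − 31.07464 = 33.92536 mL
Drug remaining = 33.92536 mL × 2.153846 units/mL = 73.07 units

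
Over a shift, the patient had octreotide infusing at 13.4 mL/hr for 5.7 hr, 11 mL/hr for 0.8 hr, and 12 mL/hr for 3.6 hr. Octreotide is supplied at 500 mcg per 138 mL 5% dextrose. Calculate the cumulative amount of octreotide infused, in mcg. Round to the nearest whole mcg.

465 mcg

Concentration = 500 mcg ÷ 138 mL = 3.623188 mcg/mL
Stage 1: 13.4 mL/hr × 5.7 hr = 76.38 mL → 76.38 mL × 3.623188 mcg/mL = 276.7391 mcg
Stage 2: 11 mL/hr × 0.8 hr = 8.8 mL → 8.8 mL × 3.623188 mcg/mL = 31.88406 mcg
Stage 3: 12 mL/hr × 3.6 hr = 43.2 mL → 43.2 mL × 3.623188 mcg/mL = 156.5217 mcg
Total = 276.7391 + 31.88406 + 156.5217 = 465.1449 mcg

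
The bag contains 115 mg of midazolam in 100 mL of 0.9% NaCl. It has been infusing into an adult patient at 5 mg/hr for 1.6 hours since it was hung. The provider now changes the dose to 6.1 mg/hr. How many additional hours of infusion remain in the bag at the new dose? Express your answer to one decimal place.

17.5 hours

Initial rate:
Concentration = 115 mg ÷ 100 mL = 1.15 mg/mL
Rate = 5 mg/hr ÷ 1.15 mg/mL = 4.347826 mL/hr
Volume infused so far = 4.347826 mL/hr × 1.6 hr = 6.956522 mL
Volume remaining = 100 − 6.956522 = 93.04348 mL
New rate:
Rate = 6.1 mg/hr ÷ 1.15 mg/mL = 5.304348 mL/hr
Time remaining = 93.04348 mL ÷ 5.304348 mL/hr = 17.54098 hr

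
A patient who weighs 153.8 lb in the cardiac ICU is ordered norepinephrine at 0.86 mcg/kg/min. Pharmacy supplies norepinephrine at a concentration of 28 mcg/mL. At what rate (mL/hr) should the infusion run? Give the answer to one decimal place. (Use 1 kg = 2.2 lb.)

128.8 mL/hr

Weight = 153.8 lb ÷ 2.2 lb/kg = 69.90909 kg
Dose = 0.86 mcg/kg/min × 69.90909 kg = 60.12182 mcg/min
60.12182 mcg/min × 60 min/hr = 3607.309 mcg/hr
Rate = 3607.309 mcg/hr ÷ 28 mcg/mL = 128.8325 mL/hr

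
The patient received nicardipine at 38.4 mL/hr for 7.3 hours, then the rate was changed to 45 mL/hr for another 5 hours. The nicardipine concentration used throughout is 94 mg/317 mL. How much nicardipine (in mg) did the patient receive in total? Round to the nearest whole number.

Concentration = 94 mg ÷ 317 mL = 0.29653 mg/mL
Stage 1: 38.4 mL/hr × 7.3 hr = 280.32 mL → 280.32 mL × 0.29653 mg/mL = 83.12328 mg
Stage 2: 45 mL/hr × 5 hr = 225 mL → 225 mL × 0.29653 mg/mL = 66.71924 mg
Total = 83.12328 + 66.71924 = 149.8425 mg

150 mg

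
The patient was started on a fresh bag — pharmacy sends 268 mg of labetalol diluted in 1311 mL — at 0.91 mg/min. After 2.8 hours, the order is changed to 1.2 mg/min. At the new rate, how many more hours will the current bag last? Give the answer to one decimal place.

1.6 hours

Initial rate:
0.91 mg/min × 60 min/hr = 54.6 mg/hr
Concentration = 268 mg ÷ 1311 mL = 0.2044241 mg/mL
Rate = 54.6 mg/hr ÷ 0.2044241 mg/mL = 267.0918 mL/hr
Volume infused so far = 267.0918 mL/hr × 2.8 hr = 747.857 mL
Volume remaining = 1311 − 747.857 = 563.143 mL
New rate:
1.2 mg/min × 60 min/hr = 72 mg/hr
Rate = 72 mg/hr ÷ 0.2044241 mg/mL = 352.209 mL/hr
Time remaining = 563.143 mL ÷ 352.209 mL/hr = 1.598889 hr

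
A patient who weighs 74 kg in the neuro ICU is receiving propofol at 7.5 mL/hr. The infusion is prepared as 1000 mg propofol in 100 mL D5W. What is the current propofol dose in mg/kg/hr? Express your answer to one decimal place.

1.0 mg/kg/hr

Concentration = 1000 mg ÷ 100 mL = 10 mg/mL
Drug rate = 7.5 mL/hr × 10 mg/mL = 75 mg/hr
75 mg/hr ÷ 74 kg = 1.013514 mg/kg/hr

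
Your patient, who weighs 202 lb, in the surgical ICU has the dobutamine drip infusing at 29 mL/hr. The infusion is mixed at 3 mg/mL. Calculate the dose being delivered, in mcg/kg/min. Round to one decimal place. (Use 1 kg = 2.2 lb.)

15.8 mcg/kg/min

Weight = 202 lb ÷ 2.2 lb/kg = 91.81818 kg
Concentration = 3 mg/mL = 3000 mcg/mL
Drug rate = 29 mL/hr × 3000 mcg/mL = 87000 mcg/hr
87000 mcg/hr ÷ 60 min/hr = 1450 mcg/min
1450 mcg/min ÷ 91.81818 kg = 15.79208 mcg/kg/min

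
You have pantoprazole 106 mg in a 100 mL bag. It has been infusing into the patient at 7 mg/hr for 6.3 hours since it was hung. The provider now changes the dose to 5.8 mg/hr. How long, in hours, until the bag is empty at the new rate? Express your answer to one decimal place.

Initial rate:
Concentration = 106 mg ÷ 100 mL = 1.06 mg/mL
Rate = 7 mg/hr ÷ 1.06 mg/mL = 6.603774 mL/hr
Volume infused so far = 6.603774 mL/hr × 6.3 hr = 41.60377 mL
Volume remaining = 100 − 41.60377 = 58.39623 mL
New rate:
Rate = 5.8 mg/hr ÷ 1.06 mg/mL = 5.471698 mL/hr
Time remaining = 58.39623 mL ÷ 5.471698 mL/hr = 10.67241 hr

10.7 hours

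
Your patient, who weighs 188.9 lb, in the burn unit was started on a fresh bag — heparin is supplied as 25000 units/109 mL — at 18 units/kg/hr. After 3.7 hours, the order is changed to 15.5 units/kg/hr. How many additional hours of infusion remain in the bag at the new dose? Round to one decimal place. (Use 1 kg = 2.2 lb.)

Initial rate:
Weight = 188.9 lb ÷ 2.2 lb/kg = 85.86364 kg
Dose = 18 units/kg/hr × 85.86364 kg = 1545.545 units/hr
Concentration = 25000 units ÷ 109 mL = 229.3578 units/mL
Rate = 1545.545 units/hr ÷ 229.3578 units/mL = 6.738578 mL/hr
Volume infused so far = 6.738578 mL/hr × 3.7 hr = 24.93274 mL
Volume remaining = 109 − 24.93274 = 84.06726 mL
New rate:
Dose = 15.5 units/kg/hr × 85.86364 kg = 1330.886 units/hr
Rate = 1330.886 units/hr ÷ 229.3578 units/mL = 5.802665 mL/hr
Time remaining = 84.06726 mL ÷ 5.802665 mL/hr = 14.4877 hr

14.5 hours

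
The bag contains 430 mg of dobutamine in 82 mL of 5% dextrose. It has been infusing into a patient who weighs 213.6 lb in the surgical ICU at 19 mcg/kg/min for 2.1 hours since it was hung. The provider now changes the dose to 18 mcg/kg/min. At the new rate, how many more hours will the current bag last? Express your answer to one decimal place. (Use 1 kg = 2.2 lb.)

Initial rate:
Weight = 213.6 lb ÷ 2.2 lb/kg = 97.09091 kg
Dose = 19 mcg/kg/min × 97.09091 kg = 1844.727 mcg/min
1844.727 mcg/min × 60 min/hr = 110683.6 mcg/hr
Concentration = 430 mg ÷ 82 mL = 5.243902 mg/mL = 5243.902 mcg/mL
Rate = 110683.6 mcg/hr ÷ 5243.902 mcg/mL = 21.10711 mL/hr
Volume infused so far = 21.10711 mL/hr × 2.1 hr = 44.32494 mL
Volume remaining = 82 − 44.32494 = 37.67506 mL
New rate:
Dose = 18 mcg/kg/min × 97.09091 kg = 1747.636 mcg/min
1747.636 mcg/min × 60 min/hr = 104858.2 mcg/hr
Rate = 104858.2 mcg/hr ÷ 5243.902 mcg/mL = 19.99621 mL/hr
Time remaining = 37.67506 mL ÷ 19.99621 mL/hr = 1.88411 hr

1.9 hours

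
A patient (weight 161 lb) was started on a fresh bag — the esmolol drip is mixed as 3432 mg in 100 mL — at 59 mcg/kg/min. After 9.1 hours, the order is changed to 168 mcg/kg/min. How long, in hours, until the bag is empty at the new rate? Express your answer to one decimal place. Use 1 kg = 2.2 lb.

1.5 hours

Initial rate:
Weight = 161 lb ÷ 2.2 lb/kg = 73.18182 kg
Dose = 59 mcg/kg/min × 73.18182 kg = 4317.727 mcg/min
4317.727 mcg/min × 60 min/hr = 259063.6 mcg/hr
Concentration = 3432 mg ÷ 100 mL = 34.32 mg/mL = 34320 mcg/mL
Rate = 259063.6 mcg/hr ÷ 34320 mcg/mL = 7.548474 mL/hr
Volume infused so far = 7.548474 mL/hr × 9.1 hr = 68.69112 mL
Volume remaining = 100 − 68.69112 = 31.30888 mL
New rate:
Dose = 168 mcg/kg/min × 73.18182 kg = 12294.55 mcg/min
12294.55 mcg/min × 60 min/hr = 737672.7 mcg/hr
Rate = 737672.7 mcg/hr ÷ 34320 mcg/mL = 21.49396 mL/hr
Time remaining = 31.30888 mL ÷ 21.49396 mL/hr = 1.456636 hr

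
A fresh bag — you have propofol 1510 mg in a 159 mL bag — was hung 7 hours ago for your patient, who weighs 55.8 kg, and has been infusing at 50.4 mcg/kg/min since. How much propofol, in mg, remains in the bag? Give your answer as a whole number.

Dose = 50.4 mcg/kg/min × 55.8 kg = 2812.32 mcg/min
2812.32 mcg/min × 60 min/hr = 168739.2 mcg/hr
Concentration = 1510 mg ÷ 159 mL = 9.496855 mg/mL = 9496.855 mcg/mL
Rate = 168739.2 mcg/hr ÷ 9496.855 mcg/mL = 17.7679 mL/hr
Volume infused = 17.7679 mL/hr × 7 hr = 124.3753 mL
Volume remaining = 159 − 124.3753 = 34.62468 mL
Drug remaining = 34.62468 mL × 9496.855 mcg/mL = 328825.6 mcg = 328.8256 mg

329 mg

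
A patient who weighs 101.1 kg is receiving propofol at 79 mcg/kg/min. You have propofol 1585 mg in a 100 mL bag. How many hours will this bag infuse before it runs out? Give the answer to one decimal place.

Dose = 79 mcg/kg/min × 101.1 kg = 7986.9 mcg/min
7986.9 mcg/min × 60 min/hr = 479214 mcg/hr
Concentration = 1585 mg ÷ 100 mL = 15.85 mg/mL = 15850 mcg/mL
Rate = 479214 mcg/hr ÷ 15850 mcg/mL = 30.23432 mL/hr
Duration = 100 mL ÷ 30.23432 mL/hr = 3.307499 hr

3.3 hours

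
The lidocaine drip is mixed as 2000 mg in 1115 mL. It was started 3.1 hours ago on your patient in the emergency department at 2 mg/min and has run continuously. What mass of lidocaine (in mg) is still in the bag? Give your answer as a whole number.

2 mg/min × 60 min/hr = 120 mg/hr
Concentration = 2000 mg ÷ 1115 mL = 1.793722 mg/mL
Rate = 120 mg/hr ÷ 1.793722 mg/mL = 66.9 mL/hr
Volume infused = 66.9 mL/hr × 3.1 hr = 207.39 mL
Volume remaining = 1115 − 207.39 = 907.61 mL
Drug remaining = 907.61 mL × 1.793722 mg/mL = 1628 mg

1628 mg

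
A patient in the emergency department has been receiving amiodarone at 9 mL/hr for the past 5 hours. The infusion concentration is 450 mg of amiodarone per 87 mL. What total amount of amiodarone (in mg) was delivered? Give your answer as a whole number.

233 mg

Concentration = 450 mg ÷ 87 mL = 5.172414 mg/mL
Drug rate = 9 mL/hr × 5.172414 mg/mL = 46.55172 mg/hr
Total = 46.55172 mg/hr × 5 hr = 232.7586 mg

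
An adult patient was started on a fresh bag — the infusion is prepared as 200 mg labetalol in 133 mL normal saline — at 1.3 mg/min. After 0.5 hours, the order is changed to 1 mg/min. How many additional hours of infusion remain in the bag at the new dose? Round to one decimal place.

Initial rate:
1.3 mg/min × 60 min/hr = 78 mg/hr
Concentration = 200 mg ÷ 133 mL = 1.503759 mg/mL
Rate = 78 mg/hr ÷ 1.503759 mg/mL = 51.87 mL/hr
Volume infused so far = 51.87 mL/hr × 0.5 hr = 25.935 mL
Volume remaining = 133 − 25.935 = 107.065 mL
New rate:
1 mg/min × 60 min/hr = 60 mg/hr
Rate = 60 mg/hr ÷ 1.503759 mg/mL = 39.9 mL/hr
Time remaining = 107.065 mL ÷ 39.9 mL/hr = 2.683333 hr

2.7 hours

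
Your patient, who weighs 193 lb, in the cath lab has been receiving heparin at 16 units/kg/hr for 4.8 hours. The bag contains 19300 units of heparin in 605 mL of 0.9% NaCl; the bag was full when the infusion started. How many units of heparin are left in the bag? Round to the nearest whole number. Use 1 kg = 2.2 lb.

12563 units

Weight = 193 lb ÷ 2.2 lb/kg = 87.72727 kg
Dose = 16 units/kg/hr × 87.72727 kg = 1403.636 units/hr
Concentration = 19300 units ÷ 605 mL = 31.90083 units/mL
Rate = 1403.636 units/hr ÷ 31.90083 units/mL = 44 mL/hr
Volume infused = 44 mL/hr × 4.8 hr = 211.2 mL
Volume remaining = 605 − 211.2 = 393.8 mL
Drug remaining = 393.8 mL × 31.90083 units/mL = 12562.55 units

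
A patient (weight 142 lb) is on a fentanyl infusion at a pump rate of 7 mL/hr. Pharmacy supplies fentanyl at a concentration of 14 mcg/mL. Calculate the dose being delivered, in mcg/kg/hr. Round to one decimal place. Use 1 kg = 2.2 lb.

1.5 mcg/kg/hr

Weight = 142 lb ÷ 2.2 lb/kg = 64.54545 kg
Drug rate = 7 mL/hr × 14 mcg/mL = 98 mcg/hr
98 mcg/hr ÷ 64.54545 kg = 1.51831 mcg/kg/hr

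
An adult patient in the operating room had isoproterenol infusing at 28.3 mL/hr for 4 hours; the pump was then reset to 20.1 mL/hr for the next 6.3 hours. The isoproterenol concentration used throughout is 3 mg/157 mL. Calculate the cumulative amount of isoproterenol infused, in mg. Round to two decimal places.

Concentration = 3 mg ÷ 157 mL = 0.01910828 mg/mL
Stage 1: 28.3 mL/hr × 4 hr = 113.2 mL → 113.2 mL × 0.01910828 mg/mL = 2.163057 mg
Stage 2: 20.1 mL/hr × 6.3 hr = 126.63 mL → 126.63 mL × 0.01910828 mg/mL = 2.419682 mg
Total = 2.163057 + 2.419682 = 4.582739 mg

4.58 mg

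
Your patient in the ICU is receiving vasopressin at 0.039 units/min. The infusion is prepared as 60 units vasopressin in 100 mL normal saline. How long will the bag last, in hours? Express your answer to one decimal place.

25.6 hours

0.039 units/min × 60 min/hr = 2.34 units/hr
Concentration = 60 units ÷ 100 mL = 0.6 units/mL
Rate = 2.34 units/hr ÷ 0.6 units/mL = 3.9 mL/hr
Duration = 100 mL ÷ 3.9 mL/hr = 25.64103 hr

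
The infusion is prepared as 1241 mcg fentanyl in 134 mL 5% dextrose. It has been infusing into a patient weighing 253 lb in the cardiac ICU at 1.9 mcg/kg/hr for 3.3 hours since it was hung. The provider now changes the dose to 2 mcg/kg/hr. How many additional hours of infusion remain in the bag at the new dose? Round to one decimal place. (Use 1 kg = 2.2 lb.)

2.3 hours

Initial rate:
Weight = 253 lb ÷ 2.2 lb/kg = 115 kg
Dose = 1.9 mcg/kg/hr × 115 kg = 218.5 mcg/hr
Concentration = 1241 mcg ÷ 134 mL = 9.261194 mcg/mL
Rate = 218.5 mcg/hr ÷ 9.261194 mcg/mL = 23.59307 mL/hr
Volume infused so far = 23.59307 mL/hr × 3.3 hr = 77.85713 mL
Volume remaining = 134 − 77.85713 = 56.14287 mL
New rate:
Dose = 2 mcg/kg/hr × 115 kg = 230 mcg/hr
Rate = 230 mcg/hr ÷ 9.261194 mcg/mL = 24.83481 mL/hr
Time remaining = 56.14287 mL ÷ 24.83481 mL/hr = 2.260652 hr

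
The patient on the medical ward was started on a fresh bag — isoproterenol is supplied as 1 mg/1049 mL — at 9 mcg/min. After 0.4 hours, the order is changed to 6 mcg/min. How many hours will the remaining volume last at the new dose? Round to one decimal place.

Initial rate:
9 mcg/min × 60 min/hr = 540 mcg/hr
Concentration = 1 mg ÷ 1049 mL = 0.0009532888 mg/mL = 0.9532888 mcg/mL
Rate = 540 mcg/hr ÷ 0.9532888 mcg/mL = 566.46 mL/hr
Volume infused so far = 566.46 mL/hr × 0.4 hr = 226.584 mL
Volume remaining = 1049 − 226.584 = 822.416 mL
New rate:
6 mcg/min × 60 min/hr = 360 mcg/hr
Rate = 360 mcg/hr ÷ 0.9532888 mcg/mL = 377.64 mL/hr
Time remaining = 822.416 mL ÷ 377.64 mL/hr = 2.177778 hr

2.2 hours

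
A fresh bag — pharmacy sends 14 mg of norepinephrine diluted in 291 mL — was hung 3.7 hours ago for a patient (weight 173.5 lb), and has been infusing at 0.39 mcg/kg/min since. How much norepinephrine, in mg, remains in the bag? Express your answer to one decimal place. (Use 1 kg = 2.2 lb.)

Weight = 173.5 lb ÷ 2.2 lb/kg = 78.86364 kg
Dose = 0.39 mcg/kg/min × 78.86364 kg = 30.75682 mcg/min
30.75682 mcg/min × 60 min/hr = 1845.409 mcg/hr
Concentration = 14 mg ÷ 291 mL = 0.04810997 mg/mL = 48.10997 mcg/mL
Rate = 1845.409 mcg/hr ÷ 48.10997 mcg/mL = 38.35815 mL/hr
Volume infused = 38.35815 mL/hr × 3.7 hr = 141.9251 mL
Volume remaining = 291 − 141.9251 = 149.0749 mL
Drug remaining = 149.0749 mL × 48.10997 mcg/mL = 7171.986 mcg = 7.171986 mg

7.2 mg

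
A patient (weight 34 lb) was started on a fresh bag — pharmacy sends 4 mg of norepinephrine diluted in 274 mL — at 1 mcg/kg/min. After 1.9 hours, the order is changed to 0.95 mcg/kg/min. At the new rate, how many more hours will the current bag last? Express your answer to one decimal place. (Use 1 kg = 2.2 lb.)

2.5 hours

Initial rate:
Weight = 34 lb ÷ 2.2 lb/kg = 15.45455 kg
Dose = 1 mcg/kg/min × 15.45455 kg = 15.45455 mcg/min
15.45455 mcg/min × 60 min/hr = 927.2727 mcg/hr
Concentration = 4 mg ÷ 274 mL = 0.01459854 mg/mL = 14.59854 mcg/mL
Rate = 927.2727 mcg/hr ÷ 14.59854 mcg/mL = 63.51818 mL/hr
Volume infused so far = 63.51818 mL/hr × 1.9 hr = 120.6845 mL
Volume remaining = 274 − 120.6845 = 153.3155 mL
New rate:
Dose = 0.95 mcg/kg/min × 15.45455 kg = 14.68182 mcg/min
14.68182 mcg/min × 60 min/hr = 880.9091 mcg/hr
Rate = 880.9091 mcg/hr ÷ 14.59854 mcg/mL = 60.34227 mL/hr
Time remaining = 153.3155 mL ÷ 60.34227 mL/hr = 2.540764 hr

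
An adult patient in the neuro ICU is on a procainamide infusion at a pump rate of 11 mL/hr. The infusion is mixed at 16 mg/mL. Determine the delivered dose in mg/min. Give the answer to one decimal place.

Drug rate = 11 mL/hr × 16 mg/mL = 176 mg/hr
176 mg/hr ÷ 60 min/hr = 2.933333 mg/min

2.9 mg/min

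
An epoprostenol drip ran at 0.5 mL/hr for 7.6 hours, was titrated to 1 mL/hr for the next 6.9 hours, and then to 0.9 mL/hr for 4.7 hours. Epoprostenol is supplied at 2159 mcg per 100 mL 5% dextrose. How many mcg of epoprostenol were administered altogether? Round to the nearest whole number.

322 mcg

Concentration = 2159 mcg ÷ 100 mL = 21.59 mcg/mL
Stage 1: 0.5 mL/hr × 7.6 hr = 3.8 mL → 3.8 mL × 21.59 mcg/mL = 82.042 mcg
Stage 2: 1 mL/hr × 6.9 hr = 6.9 mL → 6.9 mL × 21.59 mcg/mL = 148.971 mcg
Stage 3: 0.9 mL/hr × 4.7 hr = 4.23 mL → 4.23 mL × 21.59 mcg/mL = 91.3257 mcg
Total = 82.042 + 148.971 + 91.3257 = 322.3387 mcg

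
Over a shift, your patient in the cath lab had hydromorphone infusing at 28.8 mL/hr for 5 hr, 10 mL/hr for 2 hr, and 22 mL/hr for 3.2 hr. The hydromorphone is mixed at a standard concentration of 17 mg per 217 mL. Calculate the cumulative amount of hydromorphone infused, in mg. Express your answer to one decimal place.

Concentration = 17 mg ÷ 217 mL = 0.07834101 mg/mL
Stage 1: 28.8 mL/hr × 5 hr = 144 mL → 144 mL × 0.07834101 mg/mL = 11.28111 mg
Stage 2: 10 mL/hr × 2 hr = 20 mL → 20 mL × 0.07834101 mg/mL = 1.56682 mg
Stage 3: 22 mL/hr × 3.2 hr = 70.4 mL → 70.4 mL × 0.07834101 mg/mL = 5.515207 mg
Total = 11.28111 + 1.56682 + 5.515207 = 18.36313 mg

18.4 mg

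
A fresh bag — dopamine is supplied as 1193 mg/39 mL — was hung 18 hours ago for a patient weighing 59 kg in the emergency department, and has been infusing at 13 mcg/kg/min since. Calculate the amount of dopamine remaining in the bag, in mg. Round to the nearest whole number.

Dose = 13 mcg/kg/min × 59 kg = 767 mcg/min
767 mcg/min × 60 min/hr = 46020 mcg/hr
Concentration = 1193 mg ÷ 39 mL = 30.58974 mg/mL = 30589.74 mcg/mL
Rate = 46020 mcg/hr ÷ 30589.74 mcg/mL = 1.504426 mL/hr
Volume infused = 1.504426 mL/hr × 18 hr = 27.07966 mL
Volume remaining = 39 − 27.07966 = 11.92034 mL
Drug remaining = 11.92034 mL × 30589.74 mcg/mL = 364640 mcg = 364.64 mg

365 mg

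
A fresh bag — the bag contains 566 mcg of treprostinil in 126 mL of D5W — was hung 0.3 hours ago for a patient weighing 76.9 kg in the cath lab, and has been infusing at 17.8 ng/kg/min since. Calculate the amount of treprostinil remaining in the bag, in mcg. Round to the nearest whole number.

541 mcg

Dose = 17.8 ng/kg/min × 76.9 kg = 1368.82 ng/min
1368.82 ng/min × 60 min/hr = 82129.2 ng/hr
Concentration = 566 mcg ÷ 126 mL = 4.492063 mcg/mL = 4492.063 ng/mL
Rate = 82129.2 ng/hr ÷ 4492.063 ng/mL = 18.28318 mL/hr
Volume infused = 18.28318 mL/hr × 0.3 hr = 5.484954 mL
Volume remaining = 126 − 5.484954 = 120.515 mL
Drug remaining = 120.515 mL × 4492.063 ng/mL = 541361.2 ng = 541.3612 mcg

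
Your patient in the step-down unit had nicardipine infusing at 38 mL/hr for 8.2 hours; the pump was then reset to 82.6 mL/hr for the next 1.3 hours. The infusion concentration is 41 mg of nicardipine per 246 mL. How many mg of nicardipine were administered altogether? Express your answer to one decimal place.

Concentration = 41 mg ÷ 246 mL = 0.1666667 mg/mL
Stage 1: 38 mL/hr × 8.2 hr = 311.6 mL → 311.6 mL × 0.1666667 mg/mL = 51.93333 mg
Stage 2: 82.6 mL/hr × 1.3 hr = 107.38 mL → 107.38 mL × 0.1666667 mg/mL = 17.89667 mg
Total = 51.93333 + 17.89667 = 69.83 mg

69.8 mg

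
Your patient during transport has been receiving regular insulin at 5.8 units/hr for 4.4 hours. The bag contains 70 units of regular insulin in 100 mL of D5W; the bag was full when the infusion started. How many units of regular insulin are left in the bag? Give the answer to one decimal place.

44.5 units

Concentration = 70 units ÷ 100 mL = 0.7 units/mL
Rate = 5.8 units/hr ÷ 0.7 units/mL = 8.285714 mL/hr
Volume infused = 8.285714 mL/hr × 4.4 hr = 36.45714 mL
Volume remaining = 100 − 36.45714 = 63.54286 mL
Drug remaining = 63.54286 mL × 0.7 units/mL = 44.48 units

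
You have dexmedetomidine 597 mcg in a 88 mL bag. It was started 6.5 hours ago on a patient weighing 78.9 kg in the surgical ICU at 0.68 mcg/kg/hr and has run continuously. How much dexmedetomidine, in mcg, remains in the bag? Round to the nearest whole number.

Dose = 0.68 mcg/kg/hr × 78.9 kg = 53.652 mcg/hr
Concentration = 597 mcg ÷ 88 mL = 6.784091 mcg/mL
Rate = 53.652 mcg/hr ÷ 6.784091 mcg/mL = 7.908503 mL/hr
Volume infused = 7.908503 mL/hr × 6.5 hr = 51.40527 mL
Volume remaining = 88 − 51.40527 = 36.59473 mL
Drug remaining = 36.59473 mL × 6.784091 mcg/mL = 248.262 mcg

248 mcg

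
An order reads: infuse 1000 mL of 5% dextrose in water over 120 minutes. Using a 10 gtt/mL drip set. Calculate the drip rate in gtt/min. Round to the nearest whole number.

1000 mL ÷ (120 min) = 8.333333 mL/min
8.333333 mL/min × 10 gtt/mL = 83.33333 gtt/min

83 gtt/min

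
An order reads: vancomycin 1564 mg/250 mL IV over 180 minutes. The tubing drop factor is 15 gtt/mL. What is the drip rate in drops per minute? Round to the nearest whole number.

21 gtt/min

250 mL ÷ (180 min) = 1.388889 mL/min
1.388889 mL/min × 15 gtt/mL = 20.83333 gtt/min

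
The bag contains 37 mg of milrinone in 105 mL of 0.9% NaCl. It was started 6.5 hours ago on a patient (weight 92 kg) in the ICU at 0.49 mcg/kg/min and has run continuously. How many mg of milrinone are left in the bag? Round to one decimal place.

19.4 mg

Dose = 0.49 mcg/kg/min × 92 kg = 45.08 mcg/min
45.08 mcg/min × 60 min/hr = 2704.8 mcg/hr
Concentration = 37 mg ÷ 105 mL = 0.352381 mg/mL = 352.381 mcg/mL
Rate = 2704.8 mcg/hr ÷ 352.381 mcg/mL = 7.675784 mL/hr
Volume infused = 7.675784 mL/hr × 6.5 hr = 49.89259 mL
Volume remaining = 105 − 49.89259 = 55.10741 mL
Drug remaining = 55.10741 mL × 352.381 mcg/mL = 19418.8 mcg = 19.4188 mg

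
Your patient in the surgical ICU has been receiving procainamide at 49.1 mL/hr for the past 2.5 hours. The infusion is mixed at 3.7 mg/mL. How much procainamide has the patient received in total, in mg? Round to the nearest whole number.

Drug rate = 49.1 mL/hr × 3.7 mg/mL = 181.67 mg/hr
Total = 181.67 mg/hr × 2.5 hr = 454.175 mg

454 mg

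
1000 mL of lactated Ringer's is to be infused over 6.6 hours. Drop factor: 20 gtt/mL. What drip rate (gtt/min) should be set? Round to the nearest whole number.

51 gtt/min

1000 mL ÷ (6.6 hr × 60 = 396 min) = 2.525253 mL/min
2.525253 mL/min × 20 gtt/mL = 50.50505 gtt/min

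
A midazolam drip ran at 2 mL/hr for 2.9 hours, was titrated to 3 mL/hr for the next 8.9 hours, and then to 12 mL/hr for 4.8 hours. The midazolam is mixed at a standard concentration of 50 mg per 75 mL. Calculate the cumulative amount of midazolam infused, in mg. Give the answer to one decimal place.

60.1 mg

Concentration = 50 mg ÷ 75 mL = 0.6666667 mg/mL
Stage 1: 2 mL/hr × 2.9 hr = 5.8 mL → 5.8 mL × 0.6666667 mg/mL = 3.866667 mg
Stage 2: 3 mL/hr × 8.9 hr = 26.7 mL → 26.7 mL × 0.6666667 mg/mL = 17.8 mg
Stage 3: 12 mL/hr × 4.8 hr = 57.6 mL → 57.6 mL × 0.6666667 mg/mL = 38.4 mg
Total = 3.866667 + 17.8 + 38.4 = 60.06667 mg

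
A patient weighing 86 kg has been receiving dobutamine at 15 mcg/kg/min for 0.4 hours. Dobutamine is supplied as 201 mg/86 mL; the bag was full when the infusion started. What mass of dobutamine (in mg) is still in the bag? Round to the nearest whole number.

Dose = 15 mcg/kg/min × 86 kg = 1290 mcg/min
1290 mcg/min × 60 min/hr = 77400 mcg/hr
Concentration = 201 mg ÷ 86 mL = 2.337209 mg/mL = 2337.209 mcg/mL
Rate = 77400 mcg/hr ÷ 2337.209 mcg/mL = 33.11642 mL/hr
Volume infused = 33.11642 mL/hr × 0.4 hr = 13.24657 mL
Volume remaining = 86 − 13.24657 = 72.75343 mL
Drug remaining = 72.75343 mL × 2337.209 mcg/mL = 170040 mcg = 170.04 mg

170 mg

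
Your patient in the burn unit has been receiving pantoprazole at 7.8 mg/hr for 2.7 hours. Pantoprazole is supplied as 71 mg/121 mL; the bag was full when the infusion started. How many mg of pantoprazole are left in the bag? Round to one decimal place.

49.9 mg

Concentration = 71 mg ÷ 121 mL = 0.5867769 mg/mL
Rate = 7.8 mg/hr ÷ 0.5867769 mg/mL = 13.29296 mL/hr
Volume infused = 13.29296 mL/hr × 2.7 hr = 35.89099 mL
Volume remaining = 121 − 35.89099 = 85.10901 mL
Drug remaining = 85.10901 mL × 0.5867769 mg/mL = 49.94 mg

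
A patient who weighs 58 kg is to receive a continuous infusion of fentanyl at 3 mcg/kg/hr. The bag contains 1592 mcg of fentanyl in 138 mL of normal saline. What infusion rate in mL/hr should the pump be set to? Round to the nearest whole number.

15 mL/hr

Dose = 3 mcg/kg/hr × 58 kg = 174 mcg/hr
Concentration = 1592 mcg ÷ 138 mL = 11.53623 mcg/mL
Rate = 174 mcg/hr ÷ 11.53623 mcg/mL = 15.08291 mL/hr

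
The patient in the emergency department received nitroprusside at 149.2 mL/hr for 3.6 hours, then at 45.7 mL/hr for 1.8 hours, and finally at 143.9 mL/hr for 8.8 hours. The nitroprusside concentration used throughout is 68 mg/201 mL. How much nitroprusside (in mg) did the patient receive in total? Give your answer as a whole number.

Concentration = 68 mg ÷ 201 mL = 0.3383085 mg/mL
Stage 1: 149.2 mL/hr × 3.6 hr = 537.12 mL → 537.12 mL × 0.3383085 mg/mL = 181.7122 mg
Stage 2: 45.7 mL/hr × 1.8 hr = 82.26 mL → 82.26 mL × 0.3383085 mg/mL = 27.82925 mg
Stage 3: 143.9 mL/hr × 8.8 hr = 1266.32 mL → 1266.32 mL × 0.3383085 mg/mL = 428.4068 mg
Total = 181.7122 + 27.82925 + 428.4068 = 637.9483 mg

638 mg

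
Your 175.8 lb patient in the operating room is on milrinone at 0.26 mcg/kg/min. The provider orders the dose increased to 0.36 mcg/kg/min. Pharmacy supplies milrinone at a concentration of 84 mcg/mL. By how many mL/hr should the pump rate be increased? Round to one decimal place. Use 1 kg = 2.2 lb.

5.7 mL/hr

At the current dose:
Weight = 175.8 lb ÷ 2.2 lb/kg = 79.90909 kg
Dose = 0.26 mcg/kg/min × 79.90909 kg = 20.77636 mcg/min
20.77636 mcg/min × 60 min/hr = 1246.582 mcg/hr
Rate = 1246.582 mcg/hr ÷ 84 mcg/mL = 14.84026 mL/hr
At the new dose:
Dose = 0.36 mcg/kg/min × 79.90909 kg = 28.76727 mcg/min
28.76727 mcg/min × 60 min/hr = 1726.036 mcg/hr
Rate = 1726.036 mcg/hr ÷ 84 mcg/mL = 20.54805 mL/hr
Change = 20.54805 − 14.84026 = 5.707792 mL/hr → 5.707792 mL/hr increase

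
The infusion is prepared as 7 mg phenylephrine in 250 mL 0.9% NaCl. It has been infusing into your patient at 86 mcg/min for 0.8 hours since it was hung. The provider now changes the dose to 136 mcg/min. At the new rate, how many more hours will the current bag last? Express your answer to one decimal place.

Initial rate:
86 mcg/min × 60 min/hr = 5160 mcg/hr
Concentration = 7 mg ÷ 250 mL = 0.028 mg/mL = 28 mcg/mL
Rate = 5160 mcg/hr ÷ 28 mcg/mL = 184.2857 mL/hr
Volume infused so far = 184.2857 mL/hr × 0.8 hr = 147.4286 mL
Volume remaining = 250 − 147.4286 = 102.5714 mL
New rate:
136 mcg/min × 60 min/hr = 8160 mcg/hr
Rate = 8160 mcg/hr ÷ 28 mcg/mL = 291.4286 mL/hr
Time remaining = 102.5714 mL ÷ 291.4286 mL/hr = 0.3519608 hr

0.4 hours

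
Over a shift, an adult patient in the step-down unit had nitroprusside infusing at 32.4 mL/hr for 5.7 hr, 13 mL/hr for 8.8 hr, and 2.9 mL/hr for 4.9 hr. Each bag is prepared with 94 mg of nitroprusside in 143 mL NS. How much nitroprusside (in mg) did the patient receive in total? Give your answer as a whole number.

Concentration = 94 mg ÷ 143 mL = 0.6573427 mg/mL
Stage 1: 32.4 mL/hr × 5.7 hr = 184.68 mL → 184.68 mL × 0.6573427 mg/mL = 121.398 mg
Stage 2: 13 mL/hr × 8.8 hr = 114.4 mL → 114.4 mL × 0.6573427 mg/mL = 75.2 mg
Stage 3: 2.9 mL/hr × 4.9 hr = 14.21 mL → 14.21 mL × 0.6573427 mg/mL = 9.340839 mg
Total = 121.398 + 75.2 + 9.340839 = 205.9389 mg

206 mg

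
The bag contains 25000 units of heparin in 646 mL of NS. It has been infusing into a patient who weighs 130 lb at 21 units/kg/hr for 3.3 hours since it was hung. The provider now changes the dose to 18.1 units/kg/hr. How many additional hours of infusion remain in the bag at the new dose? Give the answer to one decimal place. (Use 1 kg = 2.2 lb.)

19.5 hours

Initial rate:
Weight = 130 lb ÷ 2.2 lb/kg = 59.09091 kg
Dose = 21 units/kg/hr × 59.09091 kg = 1240.909 units/hr
Concentration = 25000 units ÷ 646 mL = 38.69969 units/mL
Rate = 1240.909 units/hr ÷ 38.69969 units/mL = 32.06509 mL/hr
Volume infused so far = 32.06509 mL/hr × 3.3 hr = 105.8148 mL
Volume remaining = 646 − 105.8148 = 540.1852 mL
New rate:
Dose = 18.1 units/kg/hr × 59.09091 kg = 1069.545 units/hr
Rate = 1069.545 units/hr ÷ 38.69969 units/mL = 27.63705 mL/hr
Time remaining = 540.1852 mL ÷ 27.63705 mL/hr = 19.54569 hr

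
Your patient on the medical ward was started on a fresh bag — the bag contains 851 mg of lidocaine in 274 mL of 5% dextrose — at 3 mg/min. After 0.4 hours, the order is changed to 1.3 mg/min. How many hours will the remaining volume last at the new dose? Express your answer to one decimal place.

10.0 hours

Initial rate:
3 mg/min × 60 min/hr = 180 mg/hr
Concentration = 851 mg ÷ 274 mL = 3.105839 mg/mL
Rate = 180 mg/hr ÷ 3.105839 mg/mL = 57.95535 mL/hr
Volume infused so far = 57.95535 mL/hr × 0.4 hr = 23.18214 mL
Volume remaining = 274 − 23.18214 = 250.8179 mL
New rate:
1.3 mg/min × 60 min/hr = 78 mg/hr
Rate = 78 mg/hr ÷ 3.105839 mg/mL = 25.11398 mL/hr
Time remaining = 250.8179 mL ÷ 25.11398 mL/hr = 9.987179 hr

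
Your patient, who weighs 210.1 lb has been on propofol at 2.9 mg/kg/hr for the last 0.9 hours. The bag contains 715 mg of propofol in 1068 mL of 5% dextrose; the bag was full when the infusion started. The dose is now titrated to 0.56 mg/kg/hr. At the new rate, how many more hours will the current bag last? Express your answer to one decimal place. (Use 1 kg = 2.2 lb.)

Initial rate:
Weight = 210.1 lb ÷ 2.2 lb/kg = 95.5 kg
Dose = 2.9 mg/kg/hr × 95.5 kg = 276.95 mg/hr
Concentration = 715 mg ÷ 1068 mL = 0.6694757 mg/mL
Rate = 276.95 mg/hr ÷ 0.6694757 mg/mL = 413.682 mL/hr
Volume infused so far = 413.682 mL/hr × 0.9 hr = 372.3138 mL
Volume remaining = 1068 − 372.3138 = 695.6862 mL
New rate:
Dose = 0.56 mg/kg/hr × 95.5 kg = 53.48 mg/hr
Rate = 53.48 mg/hr ÷ 0.6694757 mg/mL = 79.88341 mL/hr
Time remaining = 695.6862 mL ÷ 79.88341 mL/hr = 8.70877 hr

8.7 hours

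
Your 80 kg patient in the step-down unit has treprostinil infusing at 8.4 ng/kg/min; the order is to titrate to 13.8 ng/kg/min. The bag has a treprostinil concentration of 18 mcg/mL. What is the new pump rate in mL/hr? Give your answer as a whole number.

4 mL/hr

Dose = 13.8 ng/kg/min × 80 kg = 1104 ng/min
1104 ng/min × 60 min/hr = 66240 ng/hr
Concentration = 18 mcg/mL = 18000 ng/mL
Rate = 66240 ng/hr ÷ 18000 ng/mL = 3.68 mL/hr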